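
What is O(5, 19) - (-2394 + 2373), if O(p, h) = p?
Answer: 26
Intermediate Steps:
O(5, 19) - (-2394 + 2373) = 5 - (-2394 + 2373) = 5 - 1*(-21) = 5 + 21 = 26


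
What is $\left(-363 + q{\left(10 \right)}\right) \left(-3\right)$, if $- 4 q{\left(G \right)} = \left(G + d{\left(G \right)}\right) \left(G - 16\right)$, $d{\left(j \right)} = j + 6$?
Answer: $972$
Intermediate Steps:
$d{\left(j \right)} = 6 + j$
$q{\left(G \right)} = - \frac{\left(-16 + G\right) \left(6 + 2 G\right)}{4}$ ($q{\left(G \right)} = - \frac{\left(G + \left(6 + G\right)\right) \left(G - 16\right)}{4} = - \frac{\left(6 + 2 G\right) \left(-16 + G\right)}{4} = - \frac{\left(-16 + G\right) \left(6 + 2 G\right)}{4}$)
$\left(-363 + q{\left(10 \right)}\right) \left(-3\right) = \left(-363 + \left(24 - \frac{10^{2}}{2} + \frac{13}{2} \cdot 10\right)\right) \left(-3\right) = \left(-363 + \left(24 - 50 + 65\right)\right) \left(-3\right) = \left(-363 + 39\right) \left(-3\right) = \left(-324\right) \left(-3\right) = 972$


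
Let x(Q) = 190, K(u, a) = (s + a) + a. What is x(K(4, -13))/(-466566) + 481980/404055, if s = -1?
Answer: 2497763447/2094648057 ≈ 1.1924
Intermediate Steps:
K(u, a) = -1 + 2*a (K(u, a) = (-1 + a) + a = -1 + 2*a)
x(K(4, -13))/(-466566) + 481980/404055 = 190/(-466566) + 481980/404055 = 190*(-1/466566) + 481980*(1/404055) = -95/233283 + 32132/26937 = 2497763447/2094648057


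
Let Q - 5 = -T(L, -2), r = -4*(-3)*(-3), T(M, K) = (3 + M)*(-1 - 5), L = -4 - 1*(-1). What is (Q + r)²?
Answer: 961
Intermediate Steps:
L = -3 (L = -4 + 1 = -3)
T(M, K) = -18 - 6*M (T(M, K) = (3 + M)*(-6) = -18 - 6*M)
r = -36 (r = 12*(-3) = -36)
Q = 5 (Q = 5 - (-18 - 6*(-3)) = 5 - (-18 + 18) = 5 - 1*0 = 5 + 0 = 5)
(Q + r)² = (5 - 36)² = (-31)² = 961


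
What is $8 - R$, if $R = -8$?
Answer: $16$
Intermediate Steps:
$8 - R = 8 - -8 = 8 + 8 = 16$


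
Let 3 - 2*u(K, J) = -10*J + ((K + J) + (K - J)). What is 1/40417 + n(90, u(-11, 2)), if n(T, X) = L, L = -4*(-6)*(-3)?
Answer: -2910023/40417 ≈ -72.000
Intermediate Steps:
L = -72 (L = 24*(-3) = -72)
u(K, J) = 3/2 - K + 5*J (u(K, J) = 3/2 - (-10*J + ((K + J) + (K - J)))/2 = 3/2 - (-10*J + ((J + K) + (K - J)))/2 = 3/2 - (-10*J + 2*K)/2 = 3/2 + (-K + 5*J) = 3/2 - K + 5*J)
n(T, X) = -72
1/40417 + n(90, u(-11, 2)) = 1/40417 - 72 = -2910023/40417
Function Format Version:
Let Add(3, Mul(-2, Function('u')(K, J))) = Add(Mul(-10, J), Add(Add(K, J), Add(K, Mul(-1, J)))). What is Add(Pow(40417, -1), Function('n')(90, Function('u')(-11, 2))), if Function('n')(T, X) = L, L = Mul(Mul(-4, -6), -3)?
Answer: Rational(-2910023, 40417) ≈ -72.000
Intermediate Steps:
L = -72 (L = Mul(24, -3) = -72)
Function('u')(K, J) = Add(Rational(3, 2), Mul(-1, K), Mul(5, J)) (Function('u')(K, J) = Add(Rational(3, 2), Mul(Rational(-1, 2), Add(Mul(-10, J), Add(Add(K, J), Add(K, Mul(-1, J)))))) = Add(Rational(3, 2), Mul(Rational(-1, 2), Add(Mul(-10, J), Add(Add(J, K), Add(K, Mul(-1, J)))))) = Add(Rational(3, 2), Mul(Rational(-1, 2), Add(Mul(-10, J), Mul(2, K)))) = Add(Rational(3, 2), Add(Mul(-1, K), Mul(5, J))) = Add(Rational(3, 2), Mul(-1, K), Mul(5, J)))
Function('n')(T, X) = -72
Add(Pow(40417, -1), Function('n')(90, Function('u')(-11, 2))) = Add(Pow(40417, -1), -72) = Add(Rational(1, 40417), -72) = Rational(-2910023, 40417)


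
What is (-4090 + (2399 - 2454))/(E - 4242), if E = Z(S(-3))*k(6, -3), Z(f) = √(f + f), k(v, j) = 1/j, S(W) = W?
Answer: 26374635/26991847 - 4145*I*√6/53983694 ≈ 0.97713 - 0.00018808*I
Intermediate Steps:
Z(f) = √2*√f (Z(f) = √(2*f) = √2*√f)
E = -I*√6/3 (E = (√2*√(-3))/(-3) = (√2*(I*√3))*(-⅓) = (I*√6)*(-⅓) = -I*√6/3 ≈ -0.8165*I)
(-4090 + (2399 - 2454))/(E - 4242) = (-4090 + (2399 - 2454))/(-I*√6/3 - 4242) = (-4090 - 55)/(-4242 - I*√6/3) = -4145/(-4242 - I*√6/3)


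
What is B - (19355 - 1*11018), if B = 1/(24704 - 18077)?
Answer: -55249298/6627 ≈ -8337.0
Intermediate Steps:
B = 1/6627 ≈ 0.00015090
B - (19355 - 1*11018) = 1/6627 - (19355 - 1*11018) = 1/6627 - (19355 - 11018) = 1/6627 - 1*8337 = 1/6627 - 8337 = -55249298/6627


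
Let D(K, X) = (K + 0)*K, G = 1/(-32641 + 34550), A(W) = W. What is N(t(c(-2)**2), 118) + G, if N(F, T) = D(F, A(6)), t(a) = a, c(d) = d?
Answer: 30545/1909 ≈ 16.001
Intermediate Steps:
G = 1/1909 ≈ 0.00052383
D(K, X) = K**2 (D(K, X) = K*K = K**2)
N(F, T) = F**2
N(t(c(-2)**2), 118) + G = ((-2)**2)**2 + 1/1909 = 4**2 + 1/1909 = 16 + 1/1909 = 30545/1909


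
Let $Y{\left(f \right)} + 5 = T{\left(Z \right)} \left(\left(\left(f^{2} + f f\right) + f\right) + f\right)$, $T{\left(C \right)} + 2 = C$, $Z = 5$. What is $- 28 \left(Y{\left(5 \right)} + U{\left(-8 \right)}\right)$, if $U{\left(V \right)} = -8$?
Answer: $-4676$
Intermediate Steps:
$T{\left(C \right)} = -2 + C$
$Y{\left(f \right)} = -5 + 6 f + 6 f^{2}$ ($Y{\left(f \right)} = -5 + \left(-2 + 5\right) \left(\left(\left(f^{2} + f f\right) + f\right) + f\right) = -5 + 3 \left(\left(\left(f^{2} + f^{2}\right) + f\right) + f\right) = -5 + 3 \left(\left(2 f^{2} + f\right) + f\right) = -5 + 3 \left(\left(f + 2 f^{2}\right) + f\right) = -5 + 3 \left(2 f + 2 f^{2}\right) = -5 + \left(6 f + 6 f^{2}\right) = -5 + 6 f + 6 f^{2}$)
$- 28 \left(Y{\left(5 \right)} + U{\left(-8 \right)}\right) = - 28 \left(\left(-5 + 6 \cdot 5 + 6 \cdot 5^{2}\right) - 8\right) = - 28 \left(\left(-5 + 30 + 6 \cdot 25\right) - 8\right) = - 28 \left(\left(-5 + 30 + 150\right) - 8\right) = - 28 \left(175 - 8\right) = \left(-28\right) 167 = -4676$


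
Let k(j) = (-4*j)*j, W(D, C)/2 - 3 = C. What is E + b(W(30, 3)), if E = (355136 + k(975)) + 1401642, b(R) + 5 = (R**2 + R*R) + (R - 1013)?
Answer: -2046440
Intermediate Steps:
W(D, C) = 6 + 2*C
k(j) = -4*j**2
b(R) = -1018 + R + 2*R**2 (b(R) = -5 + ((R**2 + R*R) + (R - 1013)) = -5 + ((R**2 + R**2) + (-1013 + R)) = -5 + (2*R**2 + (-1013 + R)) = -5 + (-1013 + R + 2*R**2) = -1018 + R + 2*R**2)
E = -2045722 (E = (355136 - 4*975**2) + 1401642 = (355136 - 4*950625) + 1401642 = (355136 - 3802500) + 1401642 = -3447364 + 1401642 = -2045722)
E + b(W(30, 3)) = -2045722 + (-1018 + (6 + 2*3) + 2*(6 + 2*3)**2) = -2045722 + (-1018 + (6 + 6) + 2*(6 + 6)**2) = -2045722 + (-1018 + 12 + 2*12**2) = -2045722 + (-1018 + 12 + 2*144) = -2045722 + (-1018 + 12 + 288) = -2045722 - 718 = -2046440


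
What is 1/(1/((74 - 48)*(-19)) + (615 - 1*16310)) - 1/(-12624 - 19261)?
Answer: -7997859/247214958935 ≈ -3.2352e-5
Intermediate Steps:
1/(1/((74 - 48)*(-19)) + (615 - 1*16310)) - 1/(-12624 - 19261) = 1/(1/(26*(-19)) + (615 - 16310)) - 1/(-31885) = 1/(1/(-494) - 15695) - 1*(-1/31885) = 1/(-1/494 - 15695) + 1/31885 = 1/(-7753331/494) + 1/31885 = -494/7753331 + 1/31885 = -7997859/247214958935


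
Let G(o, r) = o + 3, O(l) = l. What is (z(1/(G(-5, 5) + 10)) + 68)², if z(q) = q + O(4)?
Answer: 332929/64 ≈ 5202.0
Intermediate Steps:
G(o, r) = 3 + o
z(q) = 4 + q (z(q) = q + 4 = 4 + q)
(z(1/(G(-5, 5) + 10)) + 68)² = ((4 + 1/((3 - 5) + 10)) + 68)² = ((4 + 1/(-2 + 10)) + 68)² = ((4 + 1/8) + 68)² = ((4 + ⅛) + 68)² = (33/8 + 68)² = (577/8)² = 332929/64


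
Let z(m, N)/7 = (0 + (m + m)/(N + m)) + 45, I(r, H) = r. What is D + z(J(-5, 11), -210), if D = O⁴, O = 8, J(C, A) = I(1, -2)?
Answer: 921885/209 ≈ 4410.9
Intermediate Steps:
J(C, A) = 1
D = 4096 (D = 8⁴ = 4096)
z(m, N) = 315 + 14*m/(N + m) (z(m, N) = 7*((0 + (m + m)/(N + m)) + 45) = 7*((0 + (2*m)/(N + m)) + 45) = 7*((0 + 2*m/(N + m)) + 45) = 7*(2*m/(N + m) + 45) = 7*(45 + 2*m/(N + m)) = 315 + 14*m/(N + m))
D + z(J(-5, 11), -210) = 4096 + 7*(45*(-210) + 47*1)/(-210 + 1) = 4096 + 7*(-9450 + 47)/(-209) = 4096 + 7*(-1/209)*(-9403) = 4096 + 65821/209 = 921885/209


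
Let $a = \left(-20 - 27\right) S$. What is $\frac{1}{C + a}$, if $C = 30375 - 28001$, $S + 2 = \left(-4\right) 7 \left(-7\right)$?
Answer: $- \frac{1}{6744} \approx -0.00014828$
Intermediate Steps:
$S = 194$ ($S = -2 + \left(-4\right) 7 \left(-7\right) = -2 - -196 = -2 + 196 = 194$)
$a = -9118$ ($a = \left(-20 - 27\right) 194 = \left(-47\right) 194 = -9118$)
$C = 2374$ ($C = 30375 - 28001 = 2374$)
$\frac{1}{C + a} = \frac{1}{2374 - 9118} = \frac{1}{-6744} = - \frac{1}{6744}$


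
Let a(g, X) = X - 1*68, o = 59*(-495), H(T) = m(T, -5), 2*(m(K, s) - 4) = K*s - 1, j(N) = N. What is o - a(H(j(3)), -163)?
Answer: -28974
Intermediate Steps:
m(K, s) = 7/2 + K*s/2 (m(K, s) = 4 + (K*s - 1)/2 = 4 + (-1 + K*s)/2 = 4 + (-1/2 + K*s/2) = 7/2 + K*s/2)
H(T) = 7/2 - 5*T/2 (H(T) = 7/2 + (1/2)*T*(-5) = 7/2 - 5*T/2)
o = -29205
a(g, X) = -68 + X (a(g, X) = X - 68 = -68 + X)
o - a(H(j(3)), -163) = -29205 - (-68 - 163) = -29205 - 1*(-231) = -29205 + 231 = -28974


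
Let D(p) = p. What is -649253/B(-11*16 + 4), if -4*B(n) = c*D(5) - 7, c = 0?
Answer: -2597012/7 ≈ -3.7100e+5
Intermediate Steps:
B(n) = 7/4 (B(n) = -(0*5 - 7)/4 = -(0 - 7)/4 = -¼*(-7) = 7/4)
-649253/B(-11*16 + 4) = -649253/7/4 = -649253*4/7 = -2597012/7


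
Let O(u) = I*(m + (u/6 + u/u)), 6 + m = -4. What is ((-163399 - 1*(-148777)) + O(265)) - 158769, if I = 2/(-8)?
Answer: -4161595/24 ≈ -1.7340e+5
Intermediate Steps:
m = -10 (m = -6 - 4 = -10)
I = -¼ (I = 2*(-⅛) = -¼ ≈ -0.25000)
O(u) = 9/4 - u/24 (O(u) = -(-10 + (u/6 + u/u))/4 = -(-10 + (u*(⅙) + 1))/4 = -(-10 + (u/6 + 1))/4 = -(-10 + (1 + u/6))/4 = -(-9 + u/6)/4 = 9/4 - u/24)
((-163399 - 1*(-148777)) + O(265)) - 158769 = ((-163399 - 1*(-148777)) + (9/4 - 1/24*265)) - 158769 = ((-163399 + 148777) + (9/4 - 265/24)) - 158769 = (-14622 - 211/24) - 158769 = -351139/24 - 158769 = -4161595/24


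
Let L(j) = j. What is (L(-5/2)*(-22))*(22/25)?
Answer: 242/5 ≈ 48.400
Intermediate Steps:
(L(-5/2)*(-22))*(22/25) = (-5/2*(-22))*(22/25) = (-5*1/2*(-22))*(22*(1/25)) = -5/2*(-22)*(22/25) = 55*(22/25) = 242/5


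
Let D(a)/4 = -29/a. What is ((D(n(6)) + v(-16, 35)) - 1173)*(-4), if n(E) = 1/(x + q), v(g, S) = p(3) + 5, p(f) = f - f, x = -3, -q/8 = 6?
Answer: -18992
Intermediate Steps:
q = -48 (q = -8*6 = -48)
p(f) = 0
v(g, S) = 5 (v(g, S) = 0 + 5 = 5)
n(E) = -1/51 (n(E) = 1/(-3 - 48) = 1/(-51) = -1/51)
D(a) = -116/a (D(a) = 4*(-29/a) = -116/a)
((D(n(6)) + v(-16, 35)) - 1173)*(-4) = ((-116/(-1/51) + 5) - 1173)*(-4) = ((-116*(-51) + 5) - 1173)*(-4) = ((5916 + 5) - 1173)*(-4) = (5921 - 1173)*(-4) = 4748*(-4) = -18992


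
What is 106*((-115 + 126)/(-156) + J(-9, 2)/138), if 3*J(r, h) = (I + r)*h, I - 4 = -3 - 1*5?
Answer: -76055/5382 ≈ -14.131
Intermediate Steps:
I = -4 (I = 4 + (-3 - 1*5) = 4 + (-3 - 5) = 4 - 8 = -4)
J(r, h) = h*(-4 + r)/3 (J(r, h) = ((-4 + r)*h)/3 = (h*(-4 + r))/3 = h*(-4 + r)/3)
106*((-115 + 126)/(-156) + J(-9, 2)/138) = 106*((-115 + 126)/(-156) + ((⅓)*2*(-4 - 9))/138) = 106*(11*(-1/156) + ((⅓)*2*(-13))*(1/138)) = 106*(-11/156 - 26/3*1/138) = 106*(-11/156 - 13/207) = 106*(-1435/10764) = -76055/5382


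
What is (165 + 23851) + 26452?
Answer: 50468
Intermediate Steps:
(165 + 23851) + 26452 = 24016 + 26452 = 50468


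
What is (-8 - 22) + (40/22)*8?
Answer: -170/11 ≈ -15.455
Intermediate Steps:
(-8 - 22) + (40/22)*8 = -30 + (40*(1/22))*8 = -30 + (20/11)*8 = -30 + 160/11 = -170/11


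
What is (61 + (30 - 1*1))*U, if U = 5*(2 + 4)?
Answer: 2700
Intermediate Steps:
U = 30 (U = 5*6 = 30)
(61 + (30 - 1*1))*U = (61 + (30 - 1*1))*30 = (61 + (30 - 1))*30 = (61 + 29)*30 = 90*30 = 2700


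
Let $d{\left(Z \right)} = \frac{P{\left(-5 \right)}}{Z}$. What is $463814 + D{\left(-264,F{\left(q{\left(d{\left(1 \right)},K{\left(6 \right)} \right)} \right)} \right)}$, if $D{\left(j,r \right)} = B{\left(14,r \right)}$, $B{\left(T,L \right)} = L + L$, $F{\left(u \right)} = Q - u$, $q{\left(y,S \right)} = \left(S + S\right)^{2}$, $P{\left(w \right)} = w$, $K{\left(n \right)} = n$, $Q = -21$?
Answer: $463484$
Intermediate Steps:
$d{\left(Z \right)} = - \frac{5}{Z}$
$q{\left(y,S \right)} = 4 S^{2}$ ($q{\left(y,S \right)} = \left(2 S\right)^{2} = 4 S^{2}$)
$F{\left(u \right)} = -21 - u$
$B{\left(T,L \right)} = 2 L$
$D{\left(j,r \right)} = 2 r$
$463814 + D{\left(-264,F{\left(q{\left(d{\left(1 \right)},K{\left(6 \right)} \right)} \right)} \right)} = 463814 + 2 \left(-21 - 4 \cdot 6^{2}\right) = 463814 + 2 \left(-21 - 4 \cdot 36\right) = 463814 + 2 \left(-21 - 144\right) = 463814 + 2 \left(-165\right) = 463814 - 330 = 463484$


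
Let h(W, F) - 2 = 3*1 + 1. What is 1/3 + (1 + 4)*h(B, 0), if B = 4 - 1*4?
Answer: 91/3 ≈ 30.333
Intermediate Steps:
B = 0 (B = 4 - 4 = 0)
h(W, F) = 6 (h(W, F) = 2 + (3*1 + 1) = 2 + (3 + 1) = 2 + 4 = 6)
1/3 + (1 + 4)*h(B, 0) = 1/3 + (1 + 4)*6 = ⅓ + 5*6 = ⅓ + 30 = 91/3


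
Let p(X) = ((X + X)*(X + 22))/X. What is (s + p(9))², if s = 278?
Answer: 115600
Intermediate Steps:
p(X) = 44 + 2*X (p(X) = ((2*X)*(22 + X))/X = (2*X*(22 + X))/X = 44 + 2*X)
(s + p(9))² = (278 + (44 + 2*9))² = (278 + (44 + 18))² = (278 + 62)² = 340² = 115600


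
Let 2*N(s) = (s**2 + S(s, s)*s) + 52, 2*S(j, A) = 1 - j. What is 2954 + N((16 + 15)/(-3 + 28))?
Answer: 1862934/625 ≈ 2980.7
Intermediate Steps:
S(j, A) = 1/2 - j/2 (S(j, A) = (1 - j)/2 = 1/2 - j/2)
N(s) = 26 + s**2/2 + s*(1/2 - s/2)/2 (N(s) = ((s**2 + (1/2 - s/2)*s) + 52)/2 = ((s**2 + s*(1/2 - s/2)) + 52)/2 = (52 + s**2 + s*(1/2 - s/2))/2 = 26 + s**2/2 + s*(1/2 - s/2)/2)
2954 + N((16 + 15)/(-3 + 28)) = 2954 + (26 + ((16 + 15)/(-3 + 28))/4 + ((16 + 15)/(-3 + 28))**2/4) = 2954 + (26 + (31/25)/4 + (31/25)**2/4) = 2954 + (26 + (31*(1/25))/4 + (31*(1/25))**2/4) = 2954 + (26 + (1/4)*(31/25) + (31/25)**2/4) = 2954 + (26 + 31/100 + (1/4)*(961/625)) = 2954 + (26 + 31/100 + 961/2500) = 2954 + 16684/625 = 1862934/625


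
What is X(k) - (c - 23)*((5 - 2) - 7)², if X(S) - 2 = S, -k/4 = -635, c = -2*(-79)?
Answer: 382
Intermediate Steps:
c = 158
k = 2540 (k = -4*(-635) = 2540)
X(S) = 2 + S
X(k) - (c - 23)*((5 - 2) - 7)² = (2 + 2540) - (158 - 23)*((5 - 2) - 7)² = 2542 - 135*(3 - 7)² = 2542 - 135*(-4)² = 2542 - 135*16 = 2542 - 1*2160 = 2542 - 2160 = 382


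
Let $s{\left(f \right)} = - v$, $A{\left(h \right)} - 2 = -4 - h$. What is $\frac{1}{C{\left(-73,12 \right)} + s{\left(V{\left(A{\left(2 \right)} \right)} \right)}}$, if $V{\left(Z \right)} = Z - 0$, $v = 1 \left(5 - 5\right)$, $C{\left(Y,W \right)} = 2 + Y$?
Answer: $- \frac{1}{71} \approx -0.014085$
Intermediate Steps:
$A{\left(h \right)} = -2 - h$ ($A{\left(h \right)} = 2 - \left(4 + h\right) = -2 - h$)
$v = 0$ ($v = 1 \cdot 0 = 0$)
$V{\left(Z \right)} = Z$ ($V{\left(Z \right)} = Z + 0 = Z$)
$s{\left(f \right)} = 0$ ($s{\left(f \right)} = \left(-1\right) 0 = 0$)
$\frac{1}{C{\left(-73,12 \right)} + s{\left(V{\left(A{\left(2 \right)} \right)} \right)}} = \frac{1}{\left(2 - 73\right) + 0} = \frac{1}{-71 + 0} = \frac{1}{-71} = - \frac{1}{71}$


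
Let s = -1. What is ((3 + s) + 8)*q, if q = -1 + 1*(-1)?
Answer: -20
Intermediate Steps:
q = -2 (q = -1 - 1 = -2)
((3 + s) + 8)*q = ((3 - 1) + 8)*(-2) = (2 + 8)*(-2) = 10*(-2) = -20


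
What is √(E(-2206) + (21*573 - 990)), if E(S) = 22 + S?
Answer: √8859 ≈ 94.122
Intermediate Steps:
√(E(-2206) + (21*573 - 990)) = √((22 - 2206) + (21*573 - 990)) = √(-2184 + (12033 - 990)) = √(-2184 + 11043) = √8859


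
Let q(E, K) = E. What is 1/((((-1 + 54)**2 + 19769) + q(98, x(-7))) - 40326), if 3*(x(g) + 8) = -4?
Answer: -1/17650 ≈ -5.6657e-5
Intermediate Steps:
x(g) = -28/3 (x(g) = -8 + (1/3)*(-4) = -8 - 4/3 = -28/3)
1/((((-1 + 54)**2 + 19769) + q(98, x(-7))) - 40326) = 1/((((-1 + 54)**2 + 19769) + 98) - 40326) = 1/(((53**2 + 19769) + 98) - 40326) = 1/(((2809 + 19769) + 98) - 40326) = 1/((22578 + 98) - 40326) = 1/(22676 - 40326) = 1/(-17650) = -1/17650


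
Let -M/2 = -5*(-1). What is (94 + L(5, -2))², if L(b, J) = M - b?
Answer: 6241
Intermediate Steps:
M = -10 (M = -(-10)*(-1) = -2*5 = -10)
L(b, J) = -10 - b
(94 + L(5, -2))² = (94 + (-10 - 1*5))² = (94 + (-10 - 5))² = (94 - 15)² = 79² = 6241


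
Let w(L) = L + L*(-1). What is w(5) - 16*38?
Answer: -608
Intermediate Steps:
w(L) = 0 (w(L) = L - L = 0)
w(5) - 16*38 = 0 - 16*38 = 0 - 608 = -608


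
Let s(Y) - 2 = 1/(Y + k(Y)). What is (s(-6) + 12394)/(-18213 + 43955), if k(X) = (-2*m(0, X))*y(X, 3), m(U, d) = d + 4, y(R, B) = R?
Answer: 371879/772260 ≈ 0.48155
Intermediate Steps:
m(U, d) = 4 + d
k(X) = X*(-8 - 2*X) (k(X) = (-2*(4 + X))*X = (-8 - 2*X)*X = X*(-8 - 2*X))
s(Y) = 2 + 1/(Y - 2*Y*(4 + Y))
(s(-6) + 12394)/(-18213 + 43955) = ((-1 + 4*(-6)² + 14*(-6))/((-6)*(7 + 2*(-6))) + 12394)/(-18213 + 43955) = (-(-1 + 4*36 - 84)/(6*(7 - 12)) + 12394)/25742 = (-⅙*(-1 + 144 - 84)/(-5) + 12394)*(1/25742) = (-⅙*(-⅕)*59 + 12394)*(1/25742) = (59/30 + 12394)*(1/25742) = (371879/30)*(1/25742) = 371879/772260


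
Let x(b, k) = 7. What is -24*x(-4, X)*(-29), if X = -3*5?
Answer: 4872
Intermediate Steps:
X = -15
-24*x(-4, X)*(-29) = -24*7*(-29) = -168*(-29) = 4872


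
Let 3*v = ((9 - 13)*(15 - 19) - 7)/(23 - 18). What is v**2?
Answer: 9/25 ≈ 0.36000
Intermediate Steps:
v = 3/5 (v = (((9 - 13)*(15 - 19) - 7)/(23 - 18))/3 = ((-4*(-4) - 7)/5)/3 = ((16 - 7)*(1/5))/3 = (9*(1/5))/3 = (1/3)*(9/5) = 3/5 ≈ 0.60000)
v**2 = (3/5)**2 = 9/25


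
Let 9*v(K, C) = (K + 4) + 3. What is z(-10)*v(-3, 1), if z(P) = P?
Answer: -40/9 ≈ -4.4444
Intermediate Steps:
v(K, C) = 7/9 + K/9 (v(K, C) = ((K + 4) + 3)/9 = ((4 + K) + 3)/9 = (7 + K)/9 = 7/9 + K/9)
z(-10)*v(-3, 1) = -10*(7/9 + (⅑)*(-3)) = -10*(7/9 - ⅓) = -10*4/9 = -40/9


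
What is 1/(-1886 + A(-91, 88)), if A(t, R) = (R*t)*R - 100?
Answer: -1/706690 ≈ -1.4150e-6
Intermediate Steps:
A(t, R) = -100 + t*R² (A(t, R) = t*R² - 100 = -100 + t*R²)
1/(-1886 + A(-91, 88)) = 1/(-1886 + (-100 - 91*88²)) = 1/(-1886 + (-100 - 91*7744)) = 1/(-1886 + (-100 - 704704)) = 1/(-1886 - 704804) = 1/(-706690) = -1/706690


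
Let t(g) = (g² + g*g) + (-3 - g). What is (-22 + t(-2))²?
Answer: 225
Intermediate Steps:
t(g) = -3 - g + 2*g² (t(g) = (g² + g²) + (-3 - g) = 2*g² + (-3 - g) = -3 - g + 2*g²)
(-22 + t(-2))² = (-22 + (-3 - 1*(-2) + 2*(-2)²))² = (-22 + (-3 + 2 + 2*4))² = (-22 + (-3 + 2 + 8))² = (-22 + 7)² = (-15)² = 225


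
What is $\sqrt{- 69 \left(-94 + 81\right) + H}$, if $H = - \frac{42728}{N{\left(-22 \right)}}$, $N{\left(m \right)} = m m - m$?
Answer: $\frac{\sqrt{52010981}}{253} \approx 28.505$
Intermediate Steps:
$N{\left(m \right)} = m^{2} - m$
$H = - \frac{21364}{253}$ ($H = - \frac{42728}{\left(-22\right) \left(-1 - 22\right)} = - \frac{42728}{\left(-22\right) \left(-23\right)} = - \frac{42728}{506} = \left(-42728\right) \frac{1}{506} = - \frac{21364}{253} \approx -84.443$)
$\sqrt{- 69 \left(-94 + 81\right) + H} = \sqrt{- 69 \left(-94 + 81\right) - \frac{21364}{253}} = \sqrt{\left(-69\right) \left(-13\right) - \frac{21364}{253}} = \sqrt{897 - \frac{21364}{253}} = \sqrt{\frac{205577}{253}} = \frac{\sqrt{52010981}}{253}$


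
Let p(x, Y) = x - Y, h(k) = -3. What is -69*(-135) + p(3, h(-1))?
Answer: 9321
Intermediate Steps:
-69*(-135) + p(3, h(-1)) = -69*(-135) + (3 - 1*(-3)) = 9315 + (3 + 3) = 9315 + 6 = 9321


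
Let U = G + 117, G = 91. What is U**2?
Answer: 43264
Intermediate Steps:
U = 208 (U = 91 + 117 = 208)
U**2 = 208**2 = 43264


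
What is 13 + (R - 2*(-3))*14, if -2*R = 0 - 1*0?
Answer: 97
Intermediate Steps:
R = 0 (R = -(0 - 1*0)/2 = -(0 + 0)/2 = -1/2*0 = 0)
13 + (R - 2*(-3))*14 = 13 + (0 - 2*(-3))*14 = 13 + (0 + 6)*14 = 13 + 6*14 = 13 + 84 = 97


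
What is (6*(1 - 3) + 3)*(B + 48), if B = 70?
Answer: -1062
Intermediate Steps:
(6*(1 - 3) + 3)*(B + 48) = (6*(1 - 3) + 3)*(70 + 48) = (6*(-2) + 3)*118 = (-12 + 3)*118 = -9*118 = -1062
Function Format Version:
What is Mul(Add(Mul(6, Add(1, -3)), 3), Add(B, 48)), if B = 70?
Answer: -1062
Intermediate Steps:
Mul(Add(Mul(6, Add(1, -3)), 3), Add(B, 48)) = Mul(Add(Mul(6, Add(1, -3)), 3), Add(70, 48)) = Mul(Add(Mul(6, -2), 3), 118) = Mul(Add(-12, 3), 118) = Mul(-9, 118) = -1062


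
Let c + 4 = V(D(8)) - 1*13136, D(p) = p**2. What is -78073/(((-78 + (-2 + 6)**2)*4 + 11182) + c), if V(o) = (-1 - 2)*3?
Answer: 78073/2215 ≈ 35.247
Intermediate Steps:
V(o) = -9 (V(o) = -3*3 = -9)
c = -13149 (c = -4 + (-9 - 1*13136) = -4 + (-9 - 13136) = -4 - 13145 = -13149)
-78073/(((-78 + (-2 + 6)**2)*4 + 11182) + c) = -78073/(((-78 + (-2 + 6)**2)*4 + 11182) - 13149) = -78073/(((-78 + 4**2)*4 + 11182) - 13149) = -78073/(((-78 + 16)*4 + 11182) - 13149) = -78073/((-62*4 + 11182) - 13149) = -78073/((-248 + 11182) - 13149) = -78073/(10934 - 13149) = -78073/(-2215) = -78073*(-1/2215) = 78073/2215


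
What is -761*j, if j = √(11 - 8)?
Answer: -761*√3 ≈ -1318.1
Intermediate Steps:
j = √3 ≈ 1.7320
-761*j = -761*√3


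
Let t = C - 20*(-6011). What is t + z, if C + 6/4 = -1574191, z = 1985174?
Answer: 1062403/2 ≈ 5.3120e+5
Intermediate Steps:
C = -3148385/2 (C = -3/2 - 1574191 = -3148385/2 ≈ -1.5742e+6)
t = -2907945/2 (t = -3148385/2 - 20*(-6011) = -3148385/2 - 1*(-120220) = -3148385/2 + 120220 = -2907945/2 ≈ -1.4540e+6)
t + z = -2907945/2 + 1985174 = 1062403/2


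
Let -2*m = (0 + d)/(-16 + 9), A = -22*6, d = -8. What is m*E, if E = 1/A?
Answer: 1/231 ≈ 0.0043290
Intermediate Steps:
A = -132
E = -1/132 (E = 1/(-132) = -1/132 ≈ -0.0075758)
m = -4/7 (m = -(0 - 8)/(2*(-16 + 9)) = -(-4)/(-7) = -(-4)*(-1)/7 = -½*8/7 = -4/7 ≈ -0.57143)
m*E = -4/7*(-1/132) = 1/231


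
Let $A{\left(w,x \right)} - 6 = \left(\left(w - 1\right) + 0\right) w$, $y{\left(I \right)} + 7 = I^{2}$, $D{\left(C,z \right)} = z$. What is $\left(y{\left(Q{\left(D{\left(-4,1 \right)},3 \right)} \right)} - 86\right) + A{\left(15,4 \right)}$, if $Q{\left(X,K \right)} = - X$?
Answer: $124$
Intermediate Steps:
$y{\left(I \right)} = -7 + I^{2}$
$A{\left(w,x \right)} = 6 + w \left(-1 + w\right)$ ($A{\left(w,x \right)} = 6 + \left(\left(w - 1\right) + 0\right) w = 6 + \left(\left(-1 + w\right) + 0\right) w = 6 + \left(-1 + w\right) w = 6 + w \left(-1 + w\right)$)
$\left(y{\left(Q{\left(D{\left(-4,1 \right)},3 \right)} \right)} - 86\right) + A{\left(15,4 \right)} = \left(\left(-7 + \left(\left(-1\right) 1\right)^{2}\right) - 86\right) + \left(6 + 15^{2} - 15\right) = \left(\left(-7 + \left(-1\right)^{2}\right) - 86\right) + \left(6 + 225 - 15\right) = \left(\left(-7 + 1\right) - 86\right) + 216 = \left(-6 - 86\right) + 216 = -92 + 216 = 124$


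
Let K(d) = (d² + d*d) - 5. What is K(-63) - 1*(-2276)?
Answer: 10209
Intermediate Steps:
K(d) = -5 + 2*d² (K(d) = (d² + d²) - 5 = 2*d² - 5 = -5 + 2*d²)
K(-63) - 1*(-2276) = (-5 + 2*(-63)²) - 1*(-2276) = (-5 + 2*3969) + 2276 = (-5 + 7938) + 2276 = 7933 + 2276 = 10209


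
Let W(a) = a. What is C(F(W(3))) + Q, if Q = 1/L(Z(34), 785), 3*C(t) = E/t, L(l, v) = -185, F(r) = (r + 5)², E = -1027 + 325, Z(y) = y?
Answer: -21677/5920 ≈ -3.6617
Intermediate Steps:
E = -702
F(r) = (5 + r)²
C(t) = -234/t (C(t) = (-702/t)/3 = -234/t)
Q = -1/185 (Q = 1/(-185) = -1/185 ≈ -0.0054054)
C(F(W(3))) + Q = -234/(5 + 3)² - 1/185 = -234/(8²) - 1/185 = -234/64 - 1/185 = -234*1/64 - 1/185 = -117/32 - 1/185 = -21677/5920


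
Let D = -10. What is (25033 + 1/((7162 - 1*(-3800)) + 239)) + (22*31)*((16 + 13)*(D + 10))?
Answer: 280394634/11201 ≈ 25033.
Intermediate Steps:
(25033 + 1/((7162 - 1*(-3800)) + 239)) + (22*31)*((16 + 13)*(D + 10)) = (25033 + 1/((7162 - 1*(-3800)) + 239)) + (22*31)*((16 + 13)*(-10 + 10)) = (25033 + 1/((7162 + 3800) + 239)) + 682*(29*0) = (25033 + 1/(10962 + 239)) + 682*0 = (25033 + 1/11201) + 0 = 280394634/11201 + 0 = 280394634/11201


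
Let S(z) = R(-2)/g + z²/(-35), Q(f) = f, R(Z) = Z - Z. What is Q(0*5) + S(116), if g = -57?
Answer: -13456/35 ≈ -384.46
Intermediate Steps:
R(Z) = 0
S(z) = -z²/35 (S(z) = 0/(-57) + z²/(-35) = 0*(-1/57) + z²*(-1/35) = 0 - z²/35 = -z²/35)
Q(0*5) + S(116) = 0*5 - 1/35*116² = 0 - 1/35*13456 = 0 - 13456/35 = -13456/35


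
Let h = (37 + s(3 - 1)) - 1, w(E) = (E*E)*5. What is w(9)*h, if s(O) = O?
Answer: 15390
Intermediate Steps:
w(E) = 5*E**2 (w(E) = E**2*5 = 5*E**2)
h = 38 (h = (37 + (3 - 1)) - 1 = (37 + 2) - 1 = 39 - 1 = 38)
w(9)*h = (5*9**2)*38 = (5*81)*38 = 405*38 = 15390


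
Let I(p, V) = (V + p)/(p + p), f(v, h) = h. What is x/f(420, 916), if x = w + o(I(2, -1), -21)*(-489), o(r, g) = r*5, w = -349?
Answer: -3841/3664 ≈ -1.0483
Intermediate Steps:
I(p, V) = (V + p)/(2*p) (I(p, V) = (V + p)/((2*p)) = (V + p)*(1/(2*p)) = (V + p)/(2*p))
o(r, g) = 5*r
x = -3841/4 (x = -349 + (5*((½)*(-1 + 2)/2))*(-489) = -349 + (5*((½)*(½)*1))*(-489) = -349 + (5*(¼))*(-489) = -349 + (5/4)*(-489) = -349 - 2445/4 = -3841/4 ≈ -960.25)
x/f(420, 916) = -3841/4/916 = -3841/4*1/916 = -3841/3664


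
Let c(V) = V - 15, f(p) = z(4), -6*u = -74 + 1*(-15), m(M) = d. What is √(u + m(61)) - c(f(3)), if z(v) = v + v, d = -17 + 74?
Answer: 7 + √2586/6 ≈ 15.475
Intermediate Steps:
d = 57
m(M) = 57
z(v) = 2*v
u = 89/6 (u = -(-74 + 1*(-15))/6 = -(-74 - 15)/6 = -⅙*(-89) = 89/6 ≈ 14.833)
f(p) = 8 (f(p) = 2*4 = 8)
c(V) = -15 + V
√(u + m(61)) - c(f(3)) = √(89/6 + 57) - (-15 + 8) = √(431/6) - 1*(-7) = √2586/6 + 7 = 7 + √2586/6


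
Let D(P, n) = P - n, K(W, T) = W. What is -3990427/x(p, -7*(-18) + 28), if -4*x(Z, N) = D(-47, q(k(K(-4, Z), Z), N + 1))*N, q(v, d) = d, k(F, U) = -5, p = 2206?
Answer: -570061/1111 ≈ -513.11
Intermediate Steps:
x(Z, N) = -N*(-48 - N)/4 (x(Z, N) = -(-47 - (N + 1))*N/4 = -(-47 - (1 + N))*N/4 = -(-47 + (-1 - N))*N/4 = -(-48 - N)*N/4 = -N*(-48 - N)/4)
-3990427/x(p, -7*(-18) + 28) = -3990427*4/((48 + (-7*(-18) + 28))*(-7*(-18) + 28)) = -3990427*4/((48 + (126 + 28))*(126 + 28)) = -3990427*2/(77*(48 + 154)) = -3990427/((1/4)*154*202) = -3990427/7777 = -3990427*1/7777 = -570061/1111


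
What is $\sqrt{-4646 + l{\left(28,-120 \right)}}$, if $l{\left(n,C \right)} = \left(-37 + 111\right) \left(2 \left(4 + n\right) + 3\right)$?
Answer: $2 \sqrt{78} \approx 17.664$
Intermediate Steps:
$l{\left(n,C \right)} = 814 + 148 n$ ($l{\left(n,C \right)} = 74 \left(\left(8 + 2 n\right) + 3\right) = 74 \left(11 + 2 n\right) = 814 + 148 n$)
$\sqrt{-4646 + l{\left(28,-120 \right)}} = \sqrt{-4646 + \left(814 + 148 \cdot 28\right)} = \sqrt{-4646 + \left(814 + 4144\right)} = \sqrt{-4646 + 4958} = \sqrt{312} = 2 \sqrt{78}$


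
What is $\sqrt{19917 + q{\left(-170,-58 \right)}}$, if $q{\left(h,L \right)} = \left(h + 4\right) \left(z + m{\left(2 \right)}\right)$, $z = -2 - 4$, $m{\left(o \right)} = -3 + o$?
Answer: $\sqrt{21079} \approx 145.19$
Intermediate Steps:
$z = -6$ ($z = -2 - 4 = -6$)
$q{\left(h,L \right)} = -28 - 7 h$ ($q{\left(h,L \right)} = \left(h + 4\right) \left(-6 + \left(-3 + 2\right)\right) = \left(4 + h\right) \left(-6 - 1\right) = \left(4 + h\right) \left(-7\right) = -28 - 7 h$)
$\sqrt{19917 + q{\left(-170,-58 \right)}} = \sqrt{19917 - -1162} = \sqrt{19917 + \left(-28 + 1190\right)} = \sqrt{19917 + 1162} = \sqrt{21079}$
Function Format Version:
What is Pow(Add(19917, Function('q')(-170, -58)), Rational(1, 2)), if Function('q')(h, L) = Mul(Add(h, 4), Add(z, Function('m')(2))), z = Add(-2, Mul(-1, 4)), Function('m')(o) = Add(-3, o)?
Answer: Pow(21079, Rational(1, 2)) ≈ 145.19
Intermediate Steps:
z = -6 (z = Add(-2, -4) = -6)
Function('q')(h, L) = Add(-28, Mul(-7, h)) (Function('q')(h, L) = Mul(Add(h, 4), Add(-6, Add(-3, 2))) = Mul(Add(4, h), Add(-6, -1)) = Mul(Add(4, h), -7) = Add(-28, Mul(-7, h)))
Pow(Add(19917, Function('q')(-170, -58)), Rational(1, 2)) = Pow(Add(19917, Add(-28, Mul(-7, -170))), Rational(1, 2)) = Pow(Add(19917, Add(-28, 1190)), Rational(1, 2)) = Pow(Add(19917, 1162), Rational(1, 2)) = Pow(21079, Rational(1, 2))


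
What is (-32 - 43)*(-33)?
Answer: 2475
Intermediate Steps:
(-32 - 43)*(-33) = -75*(-33) = 2475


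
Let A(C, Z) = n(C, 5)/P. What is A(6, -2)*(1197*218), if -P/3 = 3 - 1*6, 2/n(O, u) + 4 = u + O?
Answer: 8284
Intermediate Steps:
n(O, u) = 2/(-4 + O + u) (n(O, u) = 2/(-4 + (u + O)) = 2/(-4 + (O + u)) = 2/(-4 + O + u))
P = 9 (P = -3*(3 - 1*6) = -3*(3 - 6) = -3*(-3) = 9)
A(C, Z) = 2/(9*(1 + C)) (A(C, Z) = (2/(-4 + C + 5))/9 = (2/(1 + C))*(⅑) = 2/(9*(1 + C)))
A(6, -2)*(1197*218) = (2/(9*(1 + 6)))*(1197*218) = ((2/9)/7)*260946 = ((2/9)*(⅐))*260946 = (2/63)*260946 = 8284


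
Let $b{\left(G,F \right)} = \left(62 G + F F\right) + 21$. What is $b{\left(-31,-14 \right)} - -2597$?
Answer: $892$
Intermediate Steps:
$b{\left(G,F \right)} = 21 + F^{2} + 62 G$ ($b{\left(G,F \right)} = \left(62 G + F^{2}\right) + 21 = \left(F^{2} + 62 G\right) + 21 = 21 + F^{2} + 62 G$)
$b{\left(-31,-14 \right)} - -2597 = \left(21 + \left(-14\right)^{2} + 62 \left(-31\right)\right) - -2597 = \left(21 + 196 - 1922\right) + 2597 = -1705 + 2597 = 892$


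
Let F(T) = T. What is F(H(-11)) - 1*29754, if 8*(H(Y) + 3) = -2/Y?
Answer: -1309307/44 ≈ -29757.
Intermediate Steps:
H(Y) = -3 - 1/(4*Y) (H(Y) = -3 + (-2/Y)/8 = -3 - 1/(4*Y))
F(H(-11)) - 1*29754 = (-3 - ¼/(-11)) - 1*29754 = (-3 - ¼*(-1/11)) - 29754 = (-3 + 1/44) - 29754 = -131/44 - 29754 = -1309307/44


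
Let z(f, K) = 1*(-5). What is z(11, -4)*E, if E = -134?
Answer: 670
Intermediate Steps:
z(f, K) = -5
z(11, -4)*E = -5*(-134) = 670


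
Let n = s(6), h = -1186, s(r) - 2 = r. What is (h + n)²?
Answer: 1387684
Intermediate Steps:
s(r) = 2 + r
n = 8 (n = 2 + 6 = 8)
(h + n)² = (-1186 + 8)² = (-1178)² = 1387684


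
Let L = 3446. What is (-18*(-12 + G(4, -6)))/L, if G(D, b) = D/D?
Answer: 99/1723 ≈ 0.057458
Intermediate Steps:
G(D, b) = 1
(-18*(-12 + G(4, -6)))/L = -18*(-12 + 1)/3446 = -18*(-11)*(1/3446) = 198*(1/3446) = 99/1723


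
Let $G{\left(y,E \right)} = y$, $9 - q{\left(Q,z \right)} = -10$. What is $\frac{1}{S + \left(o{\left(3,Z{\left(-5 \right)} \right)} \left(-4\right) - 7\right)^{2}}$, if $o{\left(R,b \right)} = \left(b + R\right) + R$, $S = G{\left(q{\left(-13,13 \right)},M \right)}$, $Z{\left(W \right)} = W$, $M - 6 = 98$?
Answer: $\frac{1}{140} \approx 0.0071429$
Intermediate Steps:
$M = 104$ ($M = 6 + 98 = 104$)
$q{\left(Q,z \right)} = 19$ ($q{\left(Q,z \right)} = 9 - -10 = 9 + 10 = 19$)
$S = 19$
$o{\left(R,b \right)} = b + 2 R$ ($o{\left(R,b \right)} = \left(R + b\right) + R = b + 2 R$)
$\frac{1}{S + \left(o{\left(3,Z{\left(-5 \right)} \right)} \left(-4\right) - 7\right)^{2}} = \frac{1}{19 + \left(\left(-5 + 2 \cdot 3\right) \left(-4\right) - 7\right)^{2}} = \frac{1}{19 + \left(\left(-5 + 6\right) \left(-4\right) - 7\right)^{2}} = \frac{1}{19 + \left(1 \left(-4\right) - 7\right)^{2}} = \frac{1}{19 + \left(-4 - 7\right)^{2}} = \frac{1}{19 + \left(-11\right)^{2}} = \frac{1}{19 + 121} = \frac{1}{140}$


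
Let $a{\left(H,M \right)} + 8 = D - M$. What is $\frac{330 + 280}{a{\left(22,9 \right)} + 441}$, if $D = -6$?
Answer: $\frac{305}{209} \approx 1.4593$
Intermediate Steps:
$a{\left(H,M \right)} = -14 - M$ ($a{\left(H,M \right)} = -8 - \left(6 + M\right) = -14 - M$)
$\frac{330 + 280}{a{\left(22,9 \right)} + 441} = \frac{330 + 280}{\left(-14 - 9\right) + 441} = \frac{610}{\left(-14 - 9\right) + 441} = \frac{610}{-23 + 441} = \frac{610}{418} = 610 \cdot \frac{1}{418} = \frac{305}{209}$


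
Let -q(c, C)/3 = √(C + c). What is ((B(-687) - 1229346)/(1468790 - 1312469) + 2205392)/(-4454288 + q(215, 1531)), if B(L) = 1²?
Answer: -767803113406451128/1550757591948122415 + 344747853487*√194/344612798210693870 ≈ -0.49510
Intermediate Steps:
B(L) = 1
q(c, C) = -3*√(C + c)
((B(-687) - 1229346)/(1468790 - 1312469) + 2205392)/(-4454288 + q(215, 1531)) = ((1 - 1229346)/(1468790 - 1312469) + 2205392)/(-4454288 - 3*√(1531 + 215)) = (-1229345/156321 + 2205392)/(-4454288 - 9*√194) = 344747853487/(156321*(-4454288 - 9*√194))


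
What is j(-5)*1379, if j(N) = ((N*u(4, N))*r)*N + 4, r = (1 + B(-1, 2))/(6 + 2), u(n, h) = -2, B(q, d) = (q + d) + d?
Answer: -28959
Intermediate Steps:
B(q, d) = q + 2*d (B(q, d) = (d + q) + d = q + 2*d)
r = 1/2 (r = (1 + (-1 + 2*2))/(6 + 2) = (1 + (-1 + 4))/8 = (1 + 3)*(1/8) = 4*(1/8) = 1/2 ≈ 0.50000)
j(N) = 4 - N**2 (j(N) = ((N*(-2))*(1/2))*N + 4 = (-2*N*(1/2))*N + 4 = (-N)*N + 4 = -N**2 + 4 = 4 - N**2)
j(-5)*1379 = (4 - 1*(-5)**2)*1379 = (4 - 1*25)*1379 = (4 - 25)*1379 = -21*1379 = -28959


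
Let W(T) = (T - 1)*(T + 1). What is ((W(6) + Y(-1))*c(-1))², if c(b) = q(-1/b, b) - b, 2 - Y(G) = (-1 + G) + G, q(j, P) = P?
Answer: 0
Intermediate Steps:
W(T) = (1 + T)*(-1 + T) (W(T) = (-1 + T)*(1 + T) = (1 + T)*(-1 + T))
Y(G) = 3 - 2*G (Y(G) = 2 - ((-1 + G) + G) = 2 - (-1 + 2*G) = 2 + (1 - 2*G) = 3 - 2*G)
c(b) = 0 (c(b) = b - b = 0)
((W(6) + Y(-1))*c(-1))² = (((-1 + 6²) + (3 - 2*(-1)))*0)² = (((-1 + 36) + (3 + 2))*0)² = ((35 + 5)*0)² = (40*0)² = 0² = 0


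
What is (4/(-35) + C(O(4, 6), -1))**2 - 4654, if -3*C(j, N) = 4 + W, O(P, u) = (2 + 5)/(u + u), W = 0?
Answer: -51287246/11025 ≈ -4651.9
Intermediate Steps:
O(P, u) = 7/(2*u) (O(P, u) = 7/((2*u)) = 7*(1/(2*u)) = 7/(2*u))
C(j, N) = -4/3 (C(j, N) = -(4 + 0)/3 = -1/3*4 = -4/3)
(4/(-35) + C(O(4, 6), -1))**2 - 4654 = (4/(-35) - 4/3)**2 - 4654 = (4*(-1/35) - 4/3)**2 - 4654 = (-4/35 - 4/3)**2 - 4654 = (-152/105)**2 - 4654 = 23104/11025 - 4654 = -51287246/11025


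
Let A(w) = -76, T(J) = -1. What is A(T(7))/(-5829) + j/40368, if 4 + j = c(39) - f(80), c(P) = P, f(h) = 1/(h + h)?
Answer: 2005791/144248320 ≈ 0.013905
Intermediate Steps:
f(h) = 1/(2*h)
j = 5599/160 (j = -4 + (39 - 1/(2*80)) = -4 + (39 - 1*1/160) = -4 + (39 - 1/160) = -4 + 6239/160 = 5599/160 ≈ 34.994)
A(T(7))/(-5829) + j/40368 = -76/(-5829) + (5599/160)/40368 = -76*(-1/5829) + (5599/160)*(1/40368) = 76/5829 + 5599/6458880 = 2005791/144248320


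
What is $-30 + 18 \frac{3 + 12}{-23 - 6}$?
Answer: $- \frac{1140}{29} \approx -39.31$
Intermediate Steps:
$-30 + 18 \frac{3 + 12}{-23 - 6} = -30 + 18 \frac{15}{-29} = -30 + 18 \cdot 15 \left(- \frac{1}{29}\right) = -30 + 18 \left(- \frac{15}{29}\right) = -30 - \frac{270}{29} = - \frac{1140}{29}$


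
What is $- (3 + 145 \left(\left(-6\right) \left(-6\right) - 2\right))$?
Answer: $-4933$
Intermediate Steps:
$- (3 + 145 \left(\left(-6\right) \left(-6\right) - 2\right)) = - (3 + 145 \left(36 - 2\right)) = - (3 + 145 \cdot 34) = - (3 + 4930) = \left(-1\right) 4933 = -4933$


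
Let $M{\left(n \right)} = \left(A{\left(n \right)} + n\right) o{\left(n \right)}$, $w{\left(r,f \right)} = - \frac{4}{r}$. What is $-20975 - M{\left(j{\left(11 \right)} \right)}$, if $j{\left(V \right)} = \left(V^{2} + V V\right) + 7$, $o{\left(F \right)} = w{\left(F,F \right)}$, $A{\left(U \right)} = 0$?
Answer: $-20971$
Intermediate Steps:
$o{\left(F \right)} = - \frac{4}{F}$
$j{\left(V \right)} = 7 + 2 V^{2}$ ($j{\left(V \right)} = \left(V^{2} + V^{2}\right) + 7 = 2 V^{2} + 7 = 7 + 2 V^{2}$)
$M{\left(n \right)} = -4$ ($M{\left(n \right)} = \left(0 + n\right) \left(- \frac{4}{n}\right) = n \left(- \frac{4}{n}\right) = -4$)
$-20975 - M{\left(j{\left(11 \right)} \right)} = -20975 - -4 = -20975 + 4 = -20971$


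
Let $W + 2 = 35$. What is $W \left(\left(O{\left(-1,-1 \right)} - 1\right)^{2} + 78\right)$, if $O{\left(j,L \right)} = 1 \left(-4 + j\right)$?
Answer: $3762$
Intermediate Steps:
$W = 33$ ($W = -2 + 35 = 33$)
$O{\left(j,L \right)} = -4 + j$
$W \left(\left(O{\left(-1,-1 \right)} - 1\right)^{2} + 78\right) = 33 \left(\left(\left(-4 - 1\right) - 1\right)^{2} + 78\right) = 33 \left(\left(-5 - 1\right)^{2} + 78\right) = 33 \left(\left(-6\right)^{2} + 78\right) = 33 \left(36 + 78\right) = 33 \cdot 114 = 3762$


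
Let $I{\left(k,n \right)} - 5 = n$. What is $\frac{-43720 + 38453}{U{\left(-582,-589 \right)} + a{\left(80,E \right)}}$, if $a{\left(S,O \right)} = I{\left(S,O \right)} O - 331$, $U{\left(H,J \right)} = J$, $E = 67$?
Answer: $- \frac{5267}{3904} \approx -1.3491$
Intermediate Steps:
$I{\left(k,n \right)} = 5 + n$
$a{\left(S,O \right)} = -331 + O \left(5 + O\right)$ ($a{\left(S,O \right)} = \left(5 + O\right) O - 331 = O \left(5 + O\right) - 331 = -331 + O \left(5 + O\right)$)
$\frac{-43720 + 38453}{U{\left(-582,-589 \right)} + a{\left(80,E \right)}} = \frac{-43720 + 38453}{-589 - \left(331 - 67 \left(5 + 67\right)\right)} = - \frac{5267}{-589 + \left(-331 + 67 \cdot 72\right)} = - \frac{5267}{-589 + \left(-331 + 4824\right)} = - \frac{5267}{-589 + 4493} = - \frac{5267}{3904}$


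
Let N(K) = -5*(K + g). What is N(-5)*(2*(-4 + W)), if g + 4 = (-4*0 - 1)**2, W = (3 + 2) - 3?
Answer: -160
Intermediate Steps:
W = 2 (W = 5 - 3 = 2)
g = -3 (g = -4 + (-4*0 - 1)**2 = -4 + (0 - 1)**2 = -4 + (-1)**2 = -4 + 1 = -3)
N(K) = 15 - 5*K (N(K) = -5*(K - 3) = -5*(-3 + K) = 15 - 5*K)
N(-5)*(2*(-4 + W)) = (15 - 5*(-5))*(2*(-4 + 2)) = (15 + 25)*(2*(-2)) = 40*(-4) = -160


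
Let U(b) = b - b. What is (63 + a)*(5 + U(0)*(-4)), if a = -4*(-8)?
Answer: 475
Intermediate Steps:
U(b) = 0
a = 32
(63 + a)*(5 + U(0)*(-4)) = (63 + 32)*(5 + 0*(-4)) = 95*(5 + 0) = 95*5 = 475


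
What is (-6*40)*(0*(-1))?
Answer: 0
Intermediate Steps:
(-6*40)*(0*(-1)) = -240*0 = 0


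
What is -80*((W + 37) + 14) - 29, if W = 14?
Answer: -5229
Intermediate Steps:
-80*((W + 37) + 14) - 29 = -80*((14 + 37) + 14) - 29 = -80*(51 + 14) - 29 = -80*65 - 29 = -5200 - 29 = -5229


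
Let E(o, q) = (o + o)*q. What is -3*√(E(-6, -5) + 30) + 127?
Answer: 127 - 9*√10 ≈ 98.540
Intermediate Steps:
E(o, q) = 2*o*q (E(o, q) = (2*o)*q = 2*o*q)
-3*√(E(-6, -5) + 30) + 127 = -3*√(2*(-6)*(-5) + 30) + 127 = -3*√(60 + 30) + 127 = -9*√10 + 127 = 127 - 9*√10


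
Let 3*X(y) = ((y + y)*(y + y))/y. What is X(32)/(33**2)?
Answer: 128/3267 ≈ 0.039180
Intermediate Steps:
X(y) = 4*y/3 (X(y) = (((y + y)*(y + y))/y)/3 = (((2*y)*(2*y))/y)/3 = ((4*y**2)/y)/3 = (4*y)/3 = 4*y/3)
X(32)/(33**2) = ((4/3)*32)/(33**2) = (128/3)/1089 = (128/3)*(1/1089) = 128/3267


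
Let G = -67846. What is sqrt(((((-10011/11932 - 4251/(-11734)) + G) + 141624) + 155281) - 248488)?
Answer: I*sqrt(23804539190063786167)/35002522 ≈ 139.39*I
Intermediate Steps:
sqrt(((((-10011/11932 - 4251/(-11734)) + G) + 141624) + 155281) - 248488) = sqrt(((((-10011/11932 - 4251/(-11734)) - 67846) + 141624) + 155281) - 248488) = sqrt(((((-10011*1/11932 - 4251*(-1/11734)) - 67846) + 141624) + 155281) - 248488) = sqrt(((((-10011/11932 + 4251/11734) - 67846) + 141624) + 155281) - 248488) = sqrt((((-33373071/70005044 - 67846) + 141624) + 155281) - 248488) = sqrt(((-4749595588295/70005044 + 141624) + 155281) - 248488) = sqrt((5164798763161/70005044 + 155281) - 248488) = sqrt(16035252000525/70005044 - 248488) = sqrt(-1360161372947/70005044) = I*sqrt(23804539190063786167)/35002522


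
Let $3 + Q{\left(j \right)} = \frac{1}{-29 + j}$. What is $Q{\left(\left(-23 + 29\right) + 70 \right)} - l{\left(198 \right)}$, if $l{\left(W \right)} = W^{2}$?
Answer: $- \frac{1842728}{47} \approx -39207.0$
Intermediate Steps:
$Q{\left(j \right)} = -3 + \frac{1}{-29 + j}$
$Q{\left(\left(-23 + 29\right) + 70 \right)} - l{\left(198 \right)} = \frac{88 - 3 \left(\left(-23 + 29\right) + 70\right)}{-29 + \left(\left(-23 + 29\right) + 70\right)} - 198^{2} = \frac{88 - 3 \left(6 + 70\right)}{-29 + \left(6 + 70\right)} - 39204 = \frac{88 - 228}{-29 + 76} - 39204 = \frac{88 - 228}{47} - 39204 = \frac{1}{47} \left(-140\right) - 39204 = - \frac{140}{47} - 39204 = - \frac{1842728}{47}$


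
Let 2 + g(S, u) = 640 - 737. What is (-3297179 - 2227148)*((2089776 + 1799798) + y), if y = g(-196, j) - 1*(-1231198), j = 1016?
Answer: -28288272112071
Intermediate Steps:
g(S, u) = -99 (g(S, u) = -2 + (640 - 737) = -2 - 97 = -99)
y = 1231099 (y = -99 - 1*(-1231198) = -99 + 1231198 = 1231099)
(-3297179 - 2227148)*((2089776 + 1799798) + y) = (-3297179 - 2227148)*((2089776 + 1799798) + 1231099) = -5524327*(3889574 + 1231099) = -5524327*5120673 = -28288272112071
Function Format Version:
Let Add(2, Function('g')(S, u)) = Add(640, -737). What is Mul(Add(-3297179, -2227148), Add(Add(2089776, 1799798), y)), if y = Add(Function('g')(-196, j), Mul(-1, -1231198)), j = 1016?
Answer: -28288272112071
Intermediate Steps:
Function('g')(S, u) = -99 (Function('g')(S, u) = Add(-2, Add(640, -737)) = Add(-2, -97) = -99)
y = 1231099 (y = Add(-99, Mul(-1, -1231198)) = Add(-99, 1231198) = 1231099)
Mul(Add(-3297179, -2227148), Add(Add(2089776, 1799798), y)) = Mul(Add(-3297179, -2227148), Add(Add(2089776, 1799798), 1231099)) = Mul(-5524327, Add(3889574, 1231099)) = Mul(-5524327, 5120673) = -28288272112071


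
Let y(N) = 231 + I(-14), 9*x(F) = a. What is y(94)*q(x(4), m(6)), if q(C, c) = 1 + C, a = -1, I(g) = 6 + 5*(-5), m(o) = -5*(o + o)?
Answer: 1696/9 ≈ 188.44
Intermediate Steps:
m(o) = -10*o
I(g) = -19 (I(g) = 6 - 25 = -19)
x(F) = -⅑ (x(F) = (⅑)*(-1) = -⅑)
y(N) = 212 (y(N) = 231 - 19 = 212)
y(94)*q(x(4), m(6)) = 212*(1 - ⅑) = 212*(8/9) = 1696/9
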